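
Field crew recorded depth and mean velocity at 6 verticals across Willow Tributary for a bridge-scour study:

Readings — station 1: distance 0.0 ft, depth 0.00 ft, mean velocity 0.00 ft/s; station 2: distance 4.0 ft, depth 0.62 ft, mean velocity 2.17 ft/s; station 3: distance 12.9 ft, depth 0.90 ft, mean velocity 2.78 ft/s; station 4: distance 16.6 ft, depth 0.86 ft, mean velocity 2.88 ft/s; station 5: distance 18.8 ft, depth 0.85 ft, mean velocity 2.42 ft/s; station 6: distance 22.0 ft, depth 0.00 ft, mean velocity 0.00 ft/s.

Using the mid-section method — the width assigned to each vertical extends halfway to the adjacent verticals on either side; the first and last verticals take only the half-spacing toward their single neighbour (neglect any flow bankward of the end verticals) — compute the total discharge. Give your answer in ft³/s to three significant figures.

w_2 = (12.9 − 0.0)/2 = 6.45 ft; q_2 = 2.17 × 0.62 × 6.45 = 8.678 ft³/s
w_3 = (16.6 − 4.0)/2 = 6.3 ft; q_3 = 2.78 × 0.90 × 6.3 = 15.76 ft³/s
w_4 = (18.8 − 12.9)/2 = 2.95 ft; q_4 = 2.88 × 0.86 × 2.95 = 7.307 ft³/s
w_5 = (22.0 − 16.6)/2 = 2.7 ft; q_5 = 2.42 × 0.85 × 2.7 = 5.554 ft³/s
Stations 1, 6 contribute zero (depth or velocity is 0).
Q = Σ qᵢ = 37.30 ft³/s

37.3 ft³/s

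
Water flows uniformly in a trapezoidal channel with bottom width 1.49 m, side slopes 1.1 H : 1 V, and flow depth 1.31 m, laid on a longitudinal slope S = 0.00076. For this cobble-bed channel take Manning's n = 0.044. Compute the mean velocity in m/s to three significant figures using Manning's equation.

0.500 m/s

A = (b + z·y)·y = (1.49 + 1.1×1.31)×1.31 = 3.840 m²
P = b + 2y√(1+z²) = 1.49 + 2×1.31×√(1+1.1²) = 5.385 m
R = A/P = 3.840/5.385 = 0.7130 m
Q = (1/n)·A·R^(2/3)·S^(1/2) = (1/0.044) × 3.840 × 0.7130^(2/3) × 0.00076^(1/2) = 1.920 m³/s
V = Q/A = 1.920/3.840 = 0.5001 m/s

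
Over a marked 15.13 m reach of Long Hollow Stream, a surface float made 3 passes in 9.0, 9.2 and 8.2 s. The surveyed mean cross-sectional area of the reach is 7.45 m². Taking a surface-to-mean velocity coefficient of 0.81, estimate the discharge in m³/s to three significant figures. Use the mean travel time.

t̄ = (9.0 + 9.2 + 8.2) / 3 = 8.8 s
v_surface = L / t̄ = 15.13 / 8.8 = 1.719 m/s
v_mean = 0.81 × 1.719 = 1.393 m/s
Q = A × v_mean = 7.45 × 1.393 = 10.38 m³/s

10.4 m³/s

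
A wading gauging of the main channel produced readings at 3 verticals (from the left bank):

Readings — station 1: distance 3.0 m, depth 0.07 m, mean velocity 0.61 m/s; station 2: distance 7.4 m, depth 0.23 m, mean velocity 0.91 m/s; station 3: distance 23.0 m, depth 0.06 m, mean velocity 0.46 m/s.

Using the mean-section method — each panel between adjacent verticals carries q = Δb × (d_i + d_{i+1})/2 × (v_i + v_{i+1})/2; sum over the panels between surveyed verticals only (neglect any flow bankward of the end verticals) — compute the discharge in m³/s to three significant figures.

2.05 m³/s

Panel 1-2: Δb = 4.4 m, d̄ = (0.07+0.23)/2 = 0.15, v̄ = (0.61+0.91)/2 = 0.76 → q = 4.4×0.15×0.76 = 0.5016 m³/s
Panel 2-3: Δb = 15.6 m, d̄ = (0.23+0.06)/2 = 0.145, v̄ = (0.91+0.46)/2 = 0.685 → q = 15.6×0.145×0.685 = 1.549 m³/s
Q = Σ q = 2.051 m³/s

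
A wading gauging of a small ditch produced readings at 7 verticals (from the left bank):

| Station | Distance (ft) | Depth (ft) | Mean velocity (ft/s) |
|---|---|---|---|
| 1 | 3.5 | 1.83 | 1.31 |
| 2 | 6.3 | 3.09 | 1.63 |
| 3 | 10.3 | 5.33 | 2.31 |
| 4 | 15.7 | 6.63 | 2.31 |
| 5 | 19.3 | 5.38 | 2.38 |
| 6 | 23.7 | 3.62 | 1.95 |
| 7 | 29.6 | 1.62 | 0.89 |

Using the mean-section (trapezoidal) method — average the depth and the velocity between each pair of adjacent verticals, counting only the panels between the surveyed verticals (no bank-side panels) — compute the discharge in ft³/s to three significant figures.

Panel 1-2: Δb = 2.8 ft, d̄ = (1.83+3.09)/2 = 2.46, v̄ = (1.31+1.63)/2 = 1.47 → q = 2.8×2.46×1.47 = 10.13 ft³/s
Panel 2-3: Δb = 4 ft, d̄ = (3.09+5.33)/2 = 4.21, v̄ = (1.63+2.31)/2 = 1.97 → q = 4×4.21×1.97 = 33.17 ft³/s
Panel 3-4: Δb = 5.4 ft, d̄ = (5.33+6.63)/2 = 5.98, v̄ = (2.31+2.31)/2 = 2.31 → q = 5.4×5.98×2.31 = 74.59 ft³/s
Panel 4-5: Δb = 3.6 ft, d̄ = (6.63+5.38)/2 = 6.005, v̄ = (2.31+2.38)/2 = 2.345 → q = 3.6×6.005×2.345 = 50.69 ft³/s
Panel 5-6: Δb = 4.4 ft, d̄ = (5.38+3.62)/2 = 4.5, v̄ = (2.38+1.95)/2 = 2.165 → q = 4.4×4.5×2.165 = 42.87 ft³/s
Panel 6-7: Δb = 5.9 ft, d̄ = (3.62+1.62)/2 = 2.62, v̄ = (1.95+0.89)/2 = 1.42 → q = 5.9×2.62×1.42 = 21.95 ft³/s
Q = Σ q = 233.4 ft³/s

233 ft³/s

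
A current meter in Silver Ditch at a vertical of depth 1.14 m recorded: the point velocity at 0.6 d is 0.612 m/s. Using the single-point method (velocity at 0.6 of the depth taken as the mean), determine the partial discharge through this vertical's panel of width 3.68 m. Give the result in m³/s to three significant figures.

v̄ = v₀.₆ = 0.612 m/s
q = v̄ × d × w = 0.6120 × 1.14 × 3.68 = 2.567 m³/s

2.57 m³/s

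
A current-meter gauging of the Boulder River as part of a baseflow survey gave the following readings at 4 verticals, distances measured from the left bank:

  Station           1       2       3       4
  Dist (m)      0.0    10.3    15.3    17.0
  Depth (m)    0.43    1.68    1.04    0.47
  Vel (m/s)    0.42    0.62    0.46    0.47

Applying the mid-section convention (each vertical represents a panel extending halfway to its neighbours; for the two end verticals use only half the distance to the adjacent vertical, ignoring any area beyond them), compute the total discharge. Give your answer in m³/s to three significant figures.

w_1 = (10.3 − 0.0)/2 = 5.15 m; q_1 = 0.42 × 0.43 × 5.15 = 0.9301 m³/s
w_2 = (15.3 − 0.0)/2 = 7.65 m; q_2 = 0.62 × 1.68 × 7.65 = 7.968 m³/s
w_3 = (17.0 − 10.3)/2 = 3.35 m; q_3 = 0.46 × 1.04 × 3.35 = 1.603 m³/s
w_4 = (17.0 − 15.3)/2 = 0.85 m; q_4 = 0.47 × 0.47 × 0.85 = 0.1878 m³/s
Q = Σ qᵢ = 10.69 m³/s

10.7 m³/s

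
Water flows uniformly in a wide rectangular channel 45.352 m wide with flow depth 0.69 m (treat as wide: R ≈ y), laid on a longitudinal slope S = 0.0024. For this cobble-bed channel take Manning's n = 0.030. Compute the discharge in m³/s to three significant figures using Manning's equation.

A = b·y = 45.352 × 0.69 = 31.29 m²
Wide channel: R ≈ y = 0.69 m
Q = (1/n)·A·R^(2/3)·S^(1/2) = (1/0.030) × 31.29 × 0.6900^(2/3) × 0.0024^(1/2) = 39.90 m³/s

39.9 m³/s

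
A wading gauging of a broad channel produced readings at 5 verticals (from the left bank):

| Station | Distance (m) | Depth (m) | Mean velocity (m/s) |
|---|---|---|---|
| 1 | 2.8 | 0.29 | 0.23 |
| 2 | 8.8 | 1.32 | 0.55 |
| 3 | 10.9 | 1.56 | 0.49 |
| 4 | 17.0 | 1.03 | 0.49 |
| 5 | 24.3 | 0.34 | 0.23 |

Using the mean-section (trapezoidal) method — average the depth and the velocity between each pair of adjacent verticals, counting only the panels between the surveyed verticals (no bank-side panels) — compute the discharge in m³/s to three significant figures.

9.13 m³/s

Panel 1-2: Δb = 6 m, d̄ = (0.29+1.32)/2 = 0.805, v̄ = (0.23+0.55)/2 = 0.39 → q = 6×0.805×0.39 = 1.884 m³/s
Panel 2-3: Δb = 2.1 m, d̄ = (1.32+1.56)/2 = 1.44, v̄ = (0.55+0.49)/2 = 0.52 → q = 2.1×1.44×0.52 = 1.572 m³/s
Panel 3-4: Δb = 6.1 m, d̄ = (1.56+1.03)/2 = 1.295, v̄ = (0.49+0.49)/2 = 0.49 → q = 6.1×1.295×0.49 = 3.871 m³/s
Panel 4-5: Δb = 7.3 m, d̄ = (1.03+0.34)/2 = 0.685, v̄ = (0.49+0.23)/2 = 0.36 → q = 7.3×0.685×0.36 = 1.800 m³/s
Q = Σ q = 9.127 m³/s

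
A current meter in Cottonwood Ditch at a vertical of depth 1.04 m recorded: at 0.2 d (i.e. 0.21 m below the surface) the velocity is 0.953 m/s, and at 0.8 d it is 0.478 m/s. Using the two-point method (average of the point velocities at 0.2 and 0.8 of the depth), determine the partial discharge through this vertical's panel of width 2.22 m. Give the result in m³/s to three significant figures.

1.65 m³/s

v̄ = (0.953 + 0.478) / 2 = 0.7155 m/s
q = v̄ × d × w = 0.7155 × 1.04 × 2.22 = 1.652 m³/s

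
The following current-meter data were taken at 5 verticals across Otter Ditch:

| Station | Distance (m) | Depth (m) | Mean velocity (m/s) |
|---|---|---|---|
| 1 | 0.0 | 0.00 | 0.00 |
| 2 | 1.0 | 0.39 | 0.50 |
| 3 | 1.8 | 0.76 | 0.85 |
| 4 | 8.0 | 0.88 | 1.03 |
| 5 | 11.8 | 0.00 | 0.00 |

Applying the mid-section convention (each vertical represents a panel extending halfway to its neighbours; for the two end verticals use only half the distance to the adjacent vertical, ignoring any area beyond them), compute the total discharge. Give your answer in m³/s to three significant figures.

w_2 = (1.8 − 0.0)/2 = 0.9 m; q_2 = 0.50 × 0.39 × 0.9 = 0.1755 m³/s
w_3 = (8.0 − 1.0)/2 = 3.5 m; q_3 = 0.85 × 0.76 × 3.5 = 2.261 m³/s
w_4 = (11.8 − 1.8)/2 = 5 m; q_4 = 1.03 × 0.88 × 5 = 4.532 m³/s
Stations 1, 5 contribute zero (depth or velocity is 0).
Q = Σ qᵢ = 6.969 m³/s

6.97 m³/s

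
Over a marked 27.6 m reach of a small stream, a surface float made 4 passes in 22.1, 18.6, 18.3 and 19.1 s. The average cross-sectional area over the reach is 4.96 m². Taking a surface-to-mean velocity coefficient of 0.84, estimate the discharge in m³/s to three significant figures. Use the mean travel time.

t̄ = (22.1 + 18.6 + 18.3 + 19.1) / 4 = 19.525 s
v_surface = L / t̄ = 27.6 / 19.525 = 1.414 m/s
v_mean = 0.84 × 1.414 = 1.187 m/s
Q = A × v_mean = 4.96 × 1.187 = 5.890 m³/s

5.89 m³/s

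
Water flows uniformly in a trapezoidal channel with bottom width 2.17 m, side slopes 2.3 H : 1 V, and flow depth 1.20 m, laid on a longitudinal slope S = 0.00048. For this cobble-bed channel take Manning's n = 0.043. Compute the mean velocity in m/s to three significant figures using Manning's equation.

0.410 m/s

A = (b + z·y)·y = (2.17 + 2.3×1.20)×1.20 = 5.916 m²
P = b + 2y√(1+z²) = 2.17 + 2×1.20×√(1+2.3²) = 8.189 m
R = A/P = 5.916/8.189 = 0.7224 m
Q = (1/n)·A·R^(2/3)·S^(1/2) = (1/0.043) × 5.916 × 0.7224^(2/3) × 0.00048^(1/2) = 2.427 m³/s
V = Q/A = 2.427/5.916 = 0.4102 m/s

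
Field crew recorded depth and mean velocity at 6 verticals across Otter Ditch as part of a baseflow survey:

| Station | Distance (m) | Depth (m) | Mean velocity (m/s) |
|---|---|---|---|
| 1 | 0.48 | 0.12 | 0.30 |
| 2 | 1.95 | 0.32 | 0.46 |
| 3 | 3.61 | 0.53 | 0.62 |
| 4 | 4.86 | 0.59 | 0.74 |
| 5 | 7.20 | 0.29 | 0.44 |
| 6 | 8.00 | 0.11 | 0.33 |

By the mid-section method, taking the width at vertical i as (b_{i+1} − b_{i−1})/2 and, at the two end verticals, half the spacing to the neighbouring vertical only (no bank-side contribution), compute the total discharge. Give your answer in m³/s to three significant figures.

w_1 = (1.95 − 0.48)/2 = 0.735 m; q_1 = 0.30 × 0.12 × 0.735 = 0.02646 m³/s
w_2 = (3.61 − 0.48)/2 = 1.565 m; q_2 = 0.46 × 0.32 × 1.565 = 0.2304 m³/s
w_3 = (4.86 − 1.95)/2 = 1.455 m; q_3 = 0.62 × 0.53 × 1.455 = 0.4781 m³/s
w_4 = (7.20 − 3.61)/2 = 1.795 m; q_4 = 0.74 × 0.59 × 1.795 = 0.7837 m³/s
w_5 = (8.00 − 4.86)/2 = 1.57 m; q_5 = 0.44 × 0.29 × 1.57 = 0.2003 m³/s
w_6 = (8.00 − 7.20)/2 = 0.4 m; q_6 = 0.33 × 0.11 × 0.4 = 0.01452 m³/s
Q = Σ qᵢ = 1.733 m³/s

1.73 m³/s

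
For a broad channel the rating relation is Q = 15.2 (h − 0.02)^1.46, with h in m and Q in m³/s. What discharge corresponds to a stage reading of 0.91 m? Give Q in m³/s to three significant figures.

12.8 m³/s

Q = 15.2 × (0.91 − 0.02)^1.46 = 15.2 × 0.89^1.46 = 12.82 m³/s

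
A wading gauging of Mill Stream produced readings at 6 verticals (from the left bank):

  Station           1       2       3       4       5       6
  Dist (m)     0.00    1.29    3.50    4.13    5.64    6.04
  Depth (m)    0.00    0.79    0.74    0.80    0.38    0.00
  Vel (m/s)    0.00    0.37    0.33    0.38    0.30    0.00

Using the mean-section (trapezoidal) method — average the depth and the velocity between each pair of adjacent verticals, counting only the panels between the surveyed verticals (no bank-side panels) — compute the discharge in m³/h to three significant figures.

Panel 1-2: Δb = 1.29 m, d̄ = (0.00+0.79)/2 = 0.395, v̄ = (0.00+0.37)/2 = 0.185 → q = 1.29×0.395×0.185 = 0.09427 m³/s
Panel 2-3: Δb = 2.21 m, d̄ = (0.79+0.74)/2 = 0.765, v̄ = (0.37+0.33)/2 = 0.35 → q = 2.21×0.765×0.35 = 0.5917 m³/s
Panel 3-4: Δb = 0.63 m, d̄ = (0.74+0.80)/2 = 0.77, v̄ = (0.33+0.38)/2 = 0.355 → q = 0.63×0.77×0.355 = 0.1722 m³/s
Panel 4-5: Δb = 1.51 m, d̄ = (0.80+0.38)/2 = 0.59, v̄ = (0.38+0.30)/2 = 0.34 → q = 1.51×0.59×0.34 = 0.3029 m³/s
Panel 5-6: Δb = 0.4 m, d̄ = (0.38+0.00)/2 = 0.19, v̄ = (0.30+0.00)/2 = 0.15 → q = 0.4×0.19×0.15 = 0.01140 m³/s
Q = Σ q = 1.173 m³/s
= 1.173 × 3600 = 4221 m³/h

4220 m³/h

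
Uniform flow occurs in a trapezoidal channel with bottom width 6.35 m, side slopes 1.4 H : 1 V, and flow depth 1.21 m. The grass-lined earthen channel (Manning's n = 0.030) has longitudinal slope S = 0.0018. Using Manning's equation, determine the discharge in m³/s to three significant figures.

13.1 m³/s

A = (b + z·y)·y = (6.35 + 1.4×1.21)×1.21 = 9.733 m²
P = b + 2y√(1+z²) = 6.35 + 2×1.21×√(1+1.4²) = 10.51 m
R = A/P = 9.733/10.51 = 0.9258 m
Q = (1/n)·A·R^(2/3)·S^(1/2) = (1/0.030) × 9.733 × 0.9258^(2/3) × 0.0018^(1/2) = 13.08 m³/s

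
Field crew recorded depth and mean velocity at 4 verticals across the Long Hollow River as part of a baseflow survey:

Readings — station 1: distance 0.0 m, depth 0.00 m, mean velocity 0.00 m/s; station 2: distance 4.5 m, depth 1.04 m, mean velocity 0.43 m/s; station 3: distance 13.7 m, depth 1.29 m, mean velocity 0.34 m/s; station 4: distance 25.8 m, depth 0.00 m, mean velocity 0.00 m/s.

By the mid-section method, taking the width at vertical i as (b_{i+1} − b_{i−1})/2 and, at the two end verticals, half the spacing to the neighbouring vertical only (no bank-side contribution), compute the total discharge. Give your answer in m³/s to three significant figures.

7.73 m³/s

w_2 = (13.7 − 0.0)/2 = 6.85 m; q_2 = 0.43 × 1.04 × 6.85 = 3.063 m³/s
w_3 = (25.8 − 4.5)/2 = 10.65 m; q_3 = 0.34 × 1.29 × 10.65 = 4.671 m³/s
Stations 1, 4 contribute zero (depth or velocity is 0).
Q = Σ qᵢ = 7.734 m³/s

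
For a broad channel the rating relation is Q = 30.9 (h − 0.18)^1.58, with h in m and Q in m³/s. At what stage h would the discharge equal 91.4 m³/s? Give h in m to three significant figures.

h − h₀ = (Q/C)^(1/b) = (91.4/30.9)^(1/1.58) = 1.987 m
h = 0.18 + 1.987 = 2.167 m

2.17 m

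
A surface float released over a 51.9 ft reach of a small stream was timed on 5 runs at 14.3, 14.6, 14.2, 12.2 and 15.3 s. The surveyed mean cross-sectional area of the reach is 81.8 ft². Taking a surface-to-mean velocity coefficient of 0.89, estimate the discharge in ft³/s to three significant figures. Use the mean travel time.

t̄ = (14.3 + 14.6 + 14.2 + 12.2 + 15.3) / 5 = 14.12 s
v_surface = L / t̄ = 51.9 / 14.12 = 3.676 ft/s
v_mean = 0.89 × 3.676 = 3.271 ft/s
Q = A × v_mean = 81.8 × 3.271 = 267.6 ft³/s

268 ft³/s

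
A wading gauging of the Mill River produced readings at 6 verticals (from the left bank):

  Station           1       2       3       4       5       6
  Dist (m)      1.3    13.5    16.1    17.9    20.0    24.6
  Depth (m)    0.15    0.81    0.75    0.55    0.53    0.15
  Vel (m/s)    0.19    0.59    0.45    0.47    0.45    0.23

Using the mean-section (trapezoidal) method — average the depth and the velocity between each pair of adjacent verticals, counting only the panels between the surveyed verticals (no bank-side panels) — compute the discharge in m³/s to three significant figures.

4.93 m³/s

Panel 1-2: Δb = 12.2 m, d̄ = (0.15+0.81)/2 = 0.48, v̄ = (0.19+0.59)/2 = 0.39 → q = 12.2×0.48×0.39 = 2.284 m³/s
Panel 2-3: Δb = 2.6 m, d̄ = (0.81+0.75)/2 = 0.78, v̄ = (0.59+0.45)/2 = 0.52 → q = 2.6×0.78×0.52 = 1.055 m³/s
Panel 3-4: Δb = 1.8 m, d̄ = (0.75+0.55)/2 = 0.65, v̄ = (0.45+0.47)/2 = 0.46 → q = 1.8×0.65×0.46 = 0.5382 m³/s
Panel 4-5: Δb = 2.1 m, d̄ = (0.55+0.53)/2 = 0.54, v̄ = (0.47+0.45)/2 = 0.46 → q = 2.1×0.54×0.46 = 0.5216 m³/s
Panel 5-6: Δb = 4.6 m, d̄ = (0.53+0.15)/2 = 0.34, v̄ = (0.45+0.23)/2 = 0.34 → q = 4.6×0.34×0.34 = 0.5318 m³/s
Q = Σ q = 4.930 m³/s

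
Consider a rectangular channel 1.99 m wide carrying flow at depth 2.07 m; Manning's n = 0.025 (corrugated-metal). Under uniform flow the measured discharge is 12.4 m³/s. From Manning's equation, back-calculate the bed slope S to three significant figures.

0.00962

A = b·y = 1.99 × 2.07 = 4.119 m²
P = b + 2y = 1.99 + 2×2.07 = 6.130 m
R = A/P = 4.119/6.130 = 0.6720 m
S = (Q·n / (1·A·R^(2/3)))² = (12.4×0.025 / (1×4.119×0.7672))² = 0.009622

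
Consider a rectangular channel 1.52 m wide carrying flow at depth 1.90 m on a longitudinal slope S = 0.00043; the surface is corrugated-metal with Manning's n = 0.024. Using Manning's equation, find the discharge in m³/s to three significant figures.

A = b·y = 1.52 × 1.90 = 2.888 m²
P = b + 2y = 1.52 + 2×1.90 = 5.320 m
R = A/P = 2.888/5.320 = 0.5429 m
Q = (1/n)·A·R^(2/3)·S^(1/2) = (1/0.024) × 2.888 × 0.5429^(2/3) × 0.00043^(1/2) = 1.661 m³/s

1.66 m³/s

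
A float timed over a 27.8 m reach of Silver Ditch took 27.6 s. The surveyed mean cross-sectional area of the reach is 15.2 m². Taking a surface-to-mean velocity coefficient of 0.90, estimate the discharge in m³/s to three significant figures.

v_surface = L / t̄ = 27.8 / 27.6 = 1.007 m/s
v_mean = 0.90 × 1.007 = 0.9065 m/s
Q = A × v_mean = 15.2 × 0.9065 = 13.78 m³/s

13.8 m³/s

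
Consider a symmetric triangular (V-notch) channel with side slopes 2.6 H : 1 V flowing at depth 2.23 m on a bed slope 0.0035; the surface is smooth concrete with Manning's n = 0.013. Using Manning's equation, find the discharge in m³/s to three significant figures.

A = z·y² = 2.6×2.23² = 12.93 m²
P = 2y√(1+z²) = 2×2.23×√(1+2.6²) = 12.42 m
R = A/P = 12.93/12.42 = 1.041 m
Q = (1/n)·A·R^(2/3)·S^(1/2) = (1/0.013) × 12.93 × 1.041^(2/3) × 0.0035^(1/2) = 60.43 m³/s

60.4 m³/s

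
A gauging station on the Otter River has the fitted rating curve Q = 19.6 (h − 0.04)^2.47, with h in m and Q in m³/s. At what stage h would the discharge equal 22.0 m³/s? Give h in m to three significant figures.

h − h₀ = (Q/C)^(1/b) = (22.0/19.6)^(1/2.47) = 1.048 m
h = 0.04 + 1.048 = 1.088 m

1.09 m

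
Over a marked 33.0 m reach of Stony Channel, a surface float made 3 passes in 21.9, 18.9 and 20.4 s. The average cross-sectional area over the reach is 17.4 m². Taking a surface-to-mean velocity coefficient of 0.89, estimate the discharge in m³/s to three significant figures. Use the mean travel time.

t̄ = (21.9 + 18.9 + 20.4) / 3 = 20.4 s
v_surface = L / t̄ = 33.0 / 20.4 = 1.618 m/s
v_mean = 0.89 × 1.618 = 1.440 m/s
Q = A × v_mean = 17.4 × 1.440 = 25.05 m³/s

25.1 m³/s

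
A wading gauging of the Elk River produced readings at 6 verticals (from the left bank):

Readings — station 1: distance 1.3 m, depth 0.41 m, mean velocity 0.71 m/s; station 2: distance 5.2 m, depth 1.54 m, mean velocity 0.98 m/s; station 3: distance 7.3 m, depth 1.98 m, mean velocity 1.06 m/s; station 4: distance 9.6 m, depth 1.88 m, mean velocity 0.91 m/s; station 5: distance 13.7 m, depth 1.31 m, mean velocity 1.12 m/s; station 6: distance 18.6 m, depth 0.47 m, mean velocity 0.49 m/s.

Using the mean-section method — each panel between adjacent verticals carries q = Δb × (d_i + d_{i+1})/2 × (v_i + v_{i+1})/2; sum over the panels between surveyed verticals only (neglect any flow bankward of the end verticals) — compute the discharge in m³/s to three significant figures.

21.5 m³/s

Panel 1-2: Δb = 3.9 m, d̄ = (0.41+1.54)/2 = 0.975, v̄ = (0.71+0.98)/2 = 0.845 → q = 3.9×0.975×0.845 = 3.213 m³/s
Panel 2-3: Δb = 2.1 m, d̄ = (1.54+1.98)/2 = 1.76, v̄ = (0.98+1.06)/2 = 1.02 → q = 2.1×1.76×1.02 = 3.770 m³/s
Panel 3-4: Δb = 2.3 m, d̄ = (1.98+1.88)/2 = 1.93, v̄ = (1.06+0.91)/2 = 0.985 → q = 2.3×1.93×0.985 = 4.372 m³/s
Panel 4-5: Δb = 4.1 m, d̄ = (1.88+1.31)/2 = 1.595, v̄ = (0.91+1.12)/2 = 1.015 → q = 4.1×1.595×1.015 = 6.638 m³/s
Panel 5-6: Δb = 4.9 m, d̄ = (1.31+0.47)/2 = 0.89, v̄ = (1.12+0.49)/2 = 0.805 → q = 4.9×0.89×0.805 = 3.511 m³/s
Q = Σ q = 21.50 m³/s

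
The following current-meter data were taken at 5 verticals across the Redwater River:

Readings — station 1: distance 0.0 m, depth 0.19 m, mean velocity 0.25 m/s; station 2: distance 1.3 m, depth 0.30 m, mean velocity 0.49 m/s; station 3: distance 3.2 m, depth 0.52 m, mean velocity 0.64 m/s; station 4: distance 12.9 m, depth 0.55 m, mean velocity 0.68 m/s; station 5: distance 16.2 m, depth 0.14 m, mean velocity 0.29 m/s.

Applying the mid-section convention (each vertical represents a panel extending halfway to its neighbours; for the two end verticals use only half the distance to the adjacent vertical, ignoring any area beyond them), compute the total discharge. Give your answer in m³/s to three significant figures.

w_1 = (1.3 − 0.0)/2 = 0.65 m; q_1 = 0.25 × 0.19 × 0.65 = 0.03088 m³/s
w_2 = (3.2 − 0.0)/2 = 1.6 m; q_2 = 0.49 × 0.30 × 1.6 = 0.2352 m³/s
w_3 = (12.9 − 1.3)/2 = 5.8 m; q_3 = 0.64 × 0.52 × 5.8 = 1.930 m³/s
w_4 = (16.2 − 3.2)/2 = 6.5 m; q_4 = 0.68 × 0.55 × 6.5 = 2.431 m³/s
w_5 = (16.2 − 12.9)/2 = 1.65 m; q_5 = 0.29 × 0.14 × 1.65 = 0.06699 m³/s
Q = Σ qᵢ = 4.694 m³/s

4.69 m³/s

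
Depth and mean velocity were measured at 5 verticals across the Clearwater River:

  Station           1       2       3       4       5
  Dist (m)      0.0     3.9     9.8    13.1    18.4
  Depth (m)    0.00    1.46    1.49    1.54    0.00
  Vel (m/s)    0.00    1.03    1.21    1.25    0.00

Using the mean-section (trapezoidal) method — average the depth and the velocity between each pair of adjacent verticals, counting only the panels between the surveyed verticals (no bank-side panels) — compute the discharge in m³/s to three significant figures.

19.9 m³/s

Panel 1-2: Δb = 3.9 m, d̄ = (0.00+1.46)/2 = 0.73, v̄ = (0.00+1.03)/2 = 0.515 → q = 3.9×0.73×0.515 = 1.466 m³/s
Panel 2-3: Δb = 5.9 m, d̄ = (1.46+1.49)/2 = 1.475, v̄ = (1.03+1.21)/2 = 1.12 → q = 5.9×1.475×1.12 = 9.747 m³/s
Panel 3-4: Δb = 3.3 m, d̄ = (1.49+1.54)/2 = 1.515, v̄ = (1.21+1.25)/2 = 1.23 → q = 3.3×1.515×1.23 = 6.149 m³/s
Panel 4-5: Δb = 5.3 m, d̄ = (1.54+0.00)/2 = 0.77, v̄ = (1.25+0.00)/2 = 0.625 → q = 5.3×0.77×0.625 = 2.551 m³/s
Q = Σ q = 19.91 m³/s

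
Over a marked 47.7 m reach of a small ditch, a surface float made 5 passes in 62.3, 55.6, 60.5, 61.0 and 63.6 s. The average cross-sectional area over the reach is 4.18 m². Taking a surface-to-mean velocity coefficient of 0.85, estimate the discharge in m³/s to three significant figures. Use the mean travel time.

2.80 m³/s

t̄ = (62.3 + 55.6 + 60.5 + 61.0 + 63.6) / 5 = 60.6 s
v_surface = L / t̄ = 47.7 / 60.6 = 0.7871 m/s
v_mean = 0.85 × 0.7871 = 0.6691 m/s
Q = A × v_mean = 4.18 × 0.6691 = 2.797 m³/s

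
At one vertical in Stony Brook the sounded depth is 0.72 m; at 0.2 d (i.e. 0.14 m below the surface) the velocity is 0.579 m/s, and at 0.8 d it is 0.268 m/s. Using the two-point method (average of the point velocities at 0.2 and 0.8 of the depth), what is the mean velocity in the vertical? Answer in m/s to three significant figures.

v̄ = (0.579 + 0.268) / 2 = 0.4235 m/s

0.424 m/s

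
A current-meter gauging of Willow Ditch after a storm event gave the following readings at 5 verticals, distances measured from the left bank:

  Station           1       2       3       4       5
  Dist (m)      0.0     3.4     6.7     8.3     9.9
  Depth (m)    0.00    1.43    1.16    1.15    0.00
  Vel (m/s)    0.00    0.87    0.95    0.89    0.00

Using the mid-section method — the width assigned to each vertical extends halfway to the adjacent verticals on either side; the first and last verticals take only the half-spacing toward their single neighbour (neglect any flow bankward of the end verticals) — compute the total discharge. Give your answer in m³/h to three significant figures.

30600 m³/h

w_2 = (6.7 − 0.0)/2 = 3.35 m; q_2 = 0.87 × 1.43 × 3.35 = 4.168 m³/s
w_3 = (8.3 − 3.4)/2 = 2.45 m; q_3 = 0.95 × 1.16 × 2.45 = 2.700 m³/s
w_4 = (9.9 − 6.7)/2 = 1.6 m; q_4 = 0.89 × 1.15 × 1.6 = 1.638 m³/s
Stations 1, 5 contribute zero (depth or velocity is 0).
Q = Σ qᵢ = 8.505 m³/s
= 8.505 × 3600 = 30620 m³/h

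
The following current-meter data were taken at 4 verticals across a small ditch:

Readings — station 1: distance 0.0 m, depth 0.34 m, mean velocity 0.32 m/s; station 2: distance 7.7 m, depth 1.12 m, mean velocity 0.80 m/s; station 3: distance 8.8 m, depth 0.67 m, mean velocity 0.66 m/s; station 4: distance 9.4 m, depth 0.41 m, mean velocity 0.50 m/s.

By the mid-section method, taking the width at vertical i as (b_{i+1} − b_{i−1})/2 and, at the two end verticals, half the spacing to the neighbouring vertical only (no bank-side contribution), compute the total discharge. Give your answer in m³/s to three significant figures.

w_1 = (7.7 − 0.0)/2 = 3.85 m; q_1 = 0.32 × 0.34 × 3.85 = 0.4189 m³/s
w_2 = (8.8 − 0.0)/2 = 4.4 m; q_2 = 0.80 × 1.12 × 4.4 = 3.942 m³/s
w_3 = (9.4 − 7.7)/2 = 0.85 m; q_3 = 0.66 × 0.67 × 0.85 = 0.3759 m³/s
w_4 = (9.4 − 8.8)/2 = 0.3 m; q_4 = 0.50 × 0.41 × 0.3 = 0.06150 m³/s
Q = Σ qᵢ = 4.799 m³/s

4.80 m³/s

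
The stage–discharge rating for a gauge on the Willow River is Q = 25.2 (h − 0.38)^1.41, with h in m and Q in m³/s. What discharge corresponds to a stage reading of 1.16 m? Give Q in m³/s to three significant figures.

17.8 m³/s

Q = 25.2 × (1.16 − 0.38)^1.41 = 25.2 × 0.78^1.41 = 17.75 m³/s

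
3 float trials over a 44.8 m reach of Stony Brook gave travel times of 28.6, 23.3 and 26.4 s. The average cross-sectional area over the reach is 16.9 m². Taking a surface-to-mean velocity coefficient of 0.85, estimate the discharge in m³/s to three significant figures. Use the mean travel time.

24.7 m³/s

t̄ = (28.6 + 23.3 + 26.4) / 3 = 26.1 s
v_surface = L / t̄ = 44.8 / 26.1 = 1.716 m/s
v_mean = 0.85 × 1.716 = 1.459 m/s
Q = A × v_mean = 16.9 × 1.459 = 24.66 m³/s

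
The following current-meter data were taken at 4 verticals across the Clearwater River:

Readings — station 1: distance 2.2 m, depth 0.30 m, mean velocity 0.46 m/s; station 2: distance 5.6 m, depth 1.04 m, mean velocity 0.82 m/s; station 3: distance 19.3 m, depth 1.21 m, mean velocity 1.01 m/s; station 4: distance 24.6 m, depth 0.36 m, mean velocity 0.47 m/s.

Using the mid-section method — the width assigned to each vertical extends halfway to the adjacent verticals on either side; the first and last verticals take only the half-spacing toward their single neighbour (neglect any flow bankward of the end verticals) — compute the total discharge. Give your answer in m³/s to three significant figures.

19.6 m³/s

w_1 = (5.6 − 2.2)/2 = 1.7 m; q_1 = 0.46 × 0.30 × 1.7 = 0.2346 m³/s
w_2 = (19.3 − 2.2)/2 = 8.55 m; q_2 = 0.82 × 1.04 × 8.55 = 7.291 m³/s
w_3 = (24.6 − 5.6)/2 = 9.5 m; q_3 = 1.01 × 1.21 × 9.5 = 11.61 m³/s
w_4 = (24.6 − 19.3)/2 = 2.65 m; q_4 = 0.47 × 0.36 × 2.65 = 0.4484 m³/s
Q = Σ qᵢ = 19.58 m³/s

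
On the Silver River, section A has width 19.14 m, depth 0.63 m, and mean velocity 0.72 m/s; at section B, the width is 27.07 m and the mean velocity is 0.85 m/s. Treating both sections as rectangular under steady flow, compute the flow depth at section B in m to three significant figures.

0.377 m

Q = A₁V₁ = (19.14×0.63) × 0.72 = 8.682 m³/s
d₂ = Q/(b₂ V₂) = 8.682/(27.07×0.85) = 0.3773 m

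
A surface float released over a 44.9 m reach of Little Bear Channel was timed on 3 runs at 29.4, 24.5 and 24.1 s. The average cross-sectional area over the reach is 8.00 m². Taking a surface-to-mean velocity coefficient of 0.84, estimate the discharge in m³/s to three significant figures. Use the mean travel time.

11.6 m³/s

t̄ = (29.4 + 24.5 + 24.1) / 3 = 26 s
v_surface = L / t̄ = 44.9 / 26 = 1.727 m/s
v_mean = 0.84 × 1.727 = 1.451 m/s
Q = A × v_mean = 8.00 × 1.451 = 11.60 m³/s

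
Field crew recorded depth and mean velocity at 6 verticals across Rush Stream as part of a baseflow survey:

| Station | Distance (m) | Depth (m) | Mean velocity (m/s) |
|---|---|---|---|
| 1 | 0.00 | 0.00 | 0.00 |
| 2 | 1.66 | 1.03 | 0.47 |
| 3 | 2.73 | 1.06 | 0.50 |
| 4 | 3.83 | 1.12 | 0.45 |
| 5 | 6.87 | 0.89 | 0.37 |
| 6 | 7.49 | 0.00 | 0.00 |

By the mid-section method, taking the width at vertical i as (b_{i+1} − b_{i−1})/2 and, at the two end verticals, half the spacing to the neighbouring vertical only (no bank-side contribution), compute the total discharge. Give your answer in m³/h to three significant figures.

10400 m³/h

w_2 = (2.73 − 0.00)/2 = 1.365 m; q_2 = 0.47 × 1.03 × 1.365 = 0.6608 m³/s
w_3 = (3.83 − 1.66)/2 = 1.085 m; q_3 = 0.50 × 1.06 × 1.085 = 0.5751 m³/s
w_4 = (6.87 − 2.73)/2 = 2.07 m; q_4 = 0.45 × 1.12 × 2.07 = 1.043 m³/s
w_5 = (7.49 − 3.83)/2 = 1.83 m; q_5 = 0.37 × 0.89 × 1.83 = 0.6026 m³/s
Stations 1, 6 contribute zero (depth or velocity is 0).
Q = Σ qᵢ = 2.882 m³/s
= 2.882 × 3600 = 10370 m³/h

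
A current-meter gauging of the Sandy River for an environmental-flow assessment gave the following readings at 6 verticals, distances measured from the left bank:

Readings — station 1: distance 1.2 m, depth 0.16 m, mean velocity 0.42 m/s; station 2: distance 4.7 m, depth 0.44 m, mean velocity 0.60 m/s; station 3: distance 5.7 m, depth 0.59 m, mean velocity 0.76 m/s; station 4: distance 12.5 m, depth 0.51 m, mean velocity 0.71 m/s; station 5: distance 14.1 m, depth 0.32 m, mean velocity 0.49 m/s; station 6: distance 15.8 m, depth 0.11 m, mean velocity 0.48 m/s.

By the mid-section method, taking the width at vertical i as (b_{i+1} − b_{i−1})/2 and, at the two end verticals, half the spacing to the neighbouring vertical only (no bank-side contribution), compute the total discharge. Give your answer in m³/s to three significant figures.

4.28 m³/s

w_1 = (4.7 − 1.2)/2 = 1.75 m; q_1 = 0.42 × 0.16 × 1.75 = 0.1176 m³/s
w_2 = (5.7 − 1.2)/2 = 2.25 m; q_2 = 0.60 × 0.44 × 2.25 = 0.5940 m³/s
w_3 = (12.5 − 4.7)/2 = 3.9 m; q_3 = 0.76 × 0.59 × 3.9 = 1.749 m³/s
w_4 = (14.1 − 5.7)/2 = 4.2 m; q_4 = 0.71 × 0.51 × 4.2 = 1.521 m³/s
w_5 = (15.8 − 12.5)/2 = 1.65 m; q_5 = 0.49 × 0.32 × 1.65 = 0.2587 m³/s
w_6 = (15.8 − 14.1)/2 = 0.85 m; q_6 = 0.48 × 0.11 × 0.85 = 0.04488 m³/s
Q = Σ qᵢ = 4.285 m³/s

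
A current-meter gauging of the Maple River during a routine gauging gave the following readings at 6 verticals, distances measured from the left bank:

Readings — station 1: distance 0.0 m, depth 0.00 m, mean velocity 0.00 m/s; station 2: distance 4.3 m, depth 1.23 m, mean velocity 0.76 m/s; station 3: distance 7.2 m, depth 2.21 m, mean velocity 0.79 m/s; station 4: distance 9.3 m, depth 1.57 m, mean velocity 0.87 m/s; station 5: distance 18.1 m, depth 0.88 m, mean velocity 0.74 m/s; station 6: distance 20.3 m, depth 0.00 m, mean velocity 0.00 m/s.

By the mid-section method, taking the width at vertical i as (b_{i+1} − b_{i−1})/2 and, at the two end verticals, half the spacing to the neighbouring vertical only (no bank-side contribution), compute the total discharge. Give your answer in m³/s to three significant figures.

w_2 = (7.2 − 0.0)/2 = 3.6 m; q_2 = 0.76 × 1.23 × 3.6 = 3.365 m³/s
w_3 = (9.3 − 4.3)/2 = 2.5 m; q_3 = 0.79 × 2.21 × 2.5 = 4.365 m³/s
w_4 = (18.1 − 7.2)/2 = 5.45 m; q_4 = 0.87 × 1.57 × 5.45 = 7.444 m³/s
w_5 = (20.3 − 9.3)/2 = 5.5 m; q_5 = 0.74 × 0.88 × 5.5 = 3.582 m³/s
Stations 1, 6 contribute zero (depth or velocity is 0).
Q = Σ qᵢ = 18.76 m³/s

18.8 m³/s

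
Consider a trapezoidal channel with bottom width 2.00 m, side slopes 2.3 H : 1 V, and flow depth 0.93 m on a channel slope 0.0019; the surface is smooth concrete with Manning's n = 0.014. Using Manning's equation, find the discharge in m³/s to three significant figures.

8.31 m³/s

A = (b + z·y)·y = (2.00 + 2.3×0.93)×0.93 = 3.849 m²
P = b + 2y√(1+z²) = 2.00 + 2×0.93×√(1+2.3²) = 6.665 m
R = A/P = 3.849/6.665 = 0.5775 m
Q = (1/n)·A·R^(2/3)·S^(1/2) = (1/0.014) × 3.849 × 0.5775^(2/3) × 0.0019^(1/2) = 8.312 m³/s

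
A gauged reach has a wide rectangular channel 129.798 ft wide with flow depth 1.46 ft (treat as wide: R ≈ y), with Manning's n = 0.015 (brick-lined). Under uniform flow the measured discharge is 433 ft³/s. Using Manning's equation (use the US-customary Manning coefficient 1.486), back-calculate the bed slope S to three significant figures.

0.000321

A = b·y = 129.798 × 1.46 = 189.5 ft²
Wide channel: R ≈ y = 1.46 ft
S = (Q·n / (1.486·A·R^(2/3)))² = (433×0.015 / (1.486×189.5×1.287))² = 0.0003212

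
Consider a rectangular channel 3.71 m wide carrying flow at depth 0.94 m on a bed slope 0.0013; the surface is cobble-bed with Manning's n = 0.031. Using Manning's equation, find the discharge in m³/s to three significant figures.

2.96 m³/s

A = b·y = 3.71 × 0.94 = 3.487 m²
P = b + 2y = 3.71 + 2×0.94 = 5.590 m
R = A/P = 3.487/5.590 = 0.6239 m
Q = (1/n)·A·R^(2/3)·S^(1/2) = (1/0.031) × 3.487 × 0.6239^(2/3) × 0.0013^(1/2) = 2.961 m³/s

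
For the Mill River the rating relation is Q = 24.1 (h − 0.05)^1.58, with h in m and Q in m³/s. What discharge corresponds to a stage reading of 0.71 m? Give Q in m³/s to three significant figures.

Q = 24.1 × (0.71 − 0.05)^1.58 = 24.1 × 0.66^1.58 = 12.50 m³/s

12.5 m³/s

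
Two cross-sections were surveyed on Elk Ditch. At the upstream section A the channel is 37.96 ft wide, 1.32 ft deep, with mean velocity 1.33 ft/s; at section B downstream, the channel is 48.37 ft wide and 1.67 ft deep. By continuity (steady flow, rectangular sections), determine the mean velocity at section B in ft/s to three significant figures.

Q = A₁V₁ = (37.96×1.32) × 1.33 = 66.64 ft³/s
A₂ = 48.37 × 1.67 = 80.78 ft²
V₂ = Q/A₂ = 66.64/80.78 = 0.8250 ft/s

0.825 ft/s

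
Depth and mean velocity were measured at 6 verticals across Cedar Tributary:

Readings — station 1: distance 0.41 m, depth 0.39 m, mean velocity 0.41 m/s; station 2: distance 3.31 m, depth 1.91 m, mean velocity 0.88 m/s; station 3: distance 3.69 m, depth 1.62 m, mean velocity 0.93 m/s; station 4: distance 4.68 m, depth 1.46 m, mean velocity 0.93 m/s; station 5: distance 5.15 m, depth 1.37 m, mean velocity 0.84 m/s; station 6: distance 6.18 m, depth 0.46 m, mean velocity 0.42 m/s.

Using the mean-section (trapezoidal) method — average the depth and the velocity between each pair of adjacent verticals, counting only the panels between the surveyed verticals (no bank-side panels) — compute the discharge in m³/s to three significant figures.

5.36 m³/s

Panel 1-2: Δb = 2.9 m, d̄ = (0.39+1.91)/2 = 1.15, v̄ = (0.41+0.88)/2 = 0.645 → q = 2.9×1.15×0.645 = 2.151 m³/s
Panel 2-3: Δb = 0.38 m, d̄ = (1.91+1.62)/2 = 1.765, v̄ = (0.88+0.93)/2 = 0.905 → q = 0.38×1.765×0.905 = 0.6070 m³/s
Panel 3-4: Δb = 0.99 m, d̄ = (1.62+1.46)/2 = 1.54, v̄ = (0.93+0.93)/2 = 0.93 → q = 0.99×1.54×0.93 = 1.418 m³/s
Panel 4-5: Δb = 0.47 m, d̄ = (1.46+1.37)/2 = 1.415, v̄ = (0.93+0.84)/2 = 0.885 → q = 0.47×1.415×0.885 = 0.5886 m³/s
Panel 5-6: Δb = 1.03 m, d̄ = (1.37+0.46)/2 = 0.915, v̄ = (0.84+0.42)/2 = 0.63 → q = 1.03×0.915×0.63 = 0.5937 m³/s
Q = Σ q = 5.358 m³/s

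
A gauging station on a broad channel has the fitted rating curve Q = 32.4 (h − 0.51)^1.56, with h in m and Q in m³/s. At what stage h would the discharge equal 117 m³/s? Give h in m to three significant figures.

2.79 m

h − h₀ = (Q/C)^(1/b) = (117/32.4)^(1/1.56) = 2.278 m
h = 0.51 + 2.278 = 2.788 m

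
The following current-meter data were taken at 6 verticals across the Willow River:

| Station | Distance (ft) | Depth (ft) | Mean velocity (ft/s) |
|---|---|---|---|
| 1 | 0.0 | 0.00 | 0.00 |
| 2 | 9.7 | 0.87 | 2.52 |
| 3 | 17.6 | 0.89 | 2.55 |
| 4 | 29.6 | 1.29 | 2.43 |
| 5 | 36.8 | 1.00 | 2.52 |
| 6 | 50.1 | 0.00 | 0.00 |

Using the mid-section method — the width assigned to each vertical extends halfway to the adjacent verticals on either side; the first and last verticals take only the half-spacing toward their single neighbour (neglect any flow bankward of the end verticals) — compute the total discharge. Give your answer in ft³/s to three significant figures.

97.8 ft³/s

w_2 = (17.6 − 0.0)/2 = 8.8 ft; q_2 = 2.52 × 0.87 × 8.8 = 19.29 ft³/s
w_3 = (29.6 − 9.7)/2 = 9.95 ft; q_3 = 2.55 × 0.89 × 9.95 = 22.58 ft³/s
w_4 = (36.8 − 17.6)/2 = 9.6 ft; q_4 = 2.43 × 1.29 × 9.6 = 30.09 ft³/s
w_5 = (50.1 − 29.6)/2 = 10.25 ft; q_5 = 2.52 × 1.00 × 10.25 = 25.83 ft³/s
Stations 1, 6 contribute zero (depth or velocity is 0).
Q = Σ qᵢ = 97.80 ft³/s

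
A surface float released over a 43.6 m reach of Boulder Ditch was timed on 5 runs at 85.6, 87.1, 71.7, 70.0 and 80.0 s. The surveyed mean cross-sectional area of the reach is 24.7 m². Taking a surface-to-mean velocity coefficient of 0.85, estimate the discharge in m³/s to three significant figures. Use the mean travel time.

t̄ = (85.6 + 87.1 + 71.7 + 70.0 + 80.0) / 5 = 78.88 s
v_surface = L / t̄ = 43.6 / 78.88 = 0.5527 m/s
v_mean = 0.85 × 0.5527 = 0.4698 m/s
Q = A × v_mean = 24.7 × 0.4698 = 11.60 m³/s

11.6 m³/s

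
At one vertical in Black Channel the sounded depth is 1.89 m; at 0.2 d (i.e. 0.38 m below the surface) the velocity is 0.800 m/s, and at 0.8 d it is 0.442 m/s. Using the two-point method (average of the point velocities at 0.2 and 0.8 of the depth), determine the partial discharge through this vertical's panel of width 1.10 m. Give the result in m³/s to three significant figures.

v̄ = (0.800 + 0.442) / 2 = 0.6210 m/s
q = v̄ × d × w = 0.6210 × 1.89 × 1.10 = 1.291 m³/s

1.29 m³/s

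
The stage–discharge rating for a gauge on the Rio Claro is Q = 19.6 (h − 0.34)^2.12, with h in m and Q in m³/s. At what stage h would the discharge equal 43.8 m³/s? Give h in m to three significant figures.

h − h₀ = (Q/C)^(1/b) = (43.8/19.6)^(1/2.12) = 1.461 m
h = 0.34 + 1.461 = 1.801 m

1.80 m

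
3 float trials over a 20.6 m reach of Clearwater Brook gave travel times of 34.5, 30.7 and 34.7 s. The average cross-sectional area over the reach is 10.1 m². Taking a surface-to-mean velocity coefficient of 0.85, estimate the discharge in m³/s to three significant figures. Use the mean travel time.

t̄ = (34.5 + 30.7 + 34.7) / 3 = 33.3 s
v_surface = L / t̄ = 20.6 / 33.3 = 0.6186 m/s
v_mean = 0.85 × 0.6186 = 0.5258 m/s
Q = A × v_mean = 10.1 × 0.5258 = 5.311 m³/s

5.31 m³/s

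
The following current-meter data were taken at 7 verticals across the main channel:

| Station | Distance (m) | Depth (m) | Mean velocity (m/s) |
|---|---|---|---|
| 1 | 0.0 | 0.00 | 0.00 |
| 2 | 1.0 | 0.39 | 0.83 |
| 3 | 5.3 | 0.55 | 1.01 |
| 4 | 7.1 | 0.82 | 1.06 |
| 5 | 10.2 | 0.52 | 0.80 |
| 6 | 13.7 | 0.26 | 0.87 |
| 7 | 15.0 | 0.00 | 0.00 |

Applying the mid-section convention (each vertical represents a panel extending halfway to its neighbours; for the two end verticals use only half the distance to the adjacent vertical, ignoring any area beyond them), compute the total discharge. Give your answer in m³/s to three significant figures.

w_2 = (5.3 − 0.0)/2 = 2.65 m; q_2 = 0.83 × 0.39 × 2.65 = 0.8578 m³/s
w_3 = (7.1 − 1.0)/2 = 3.05 m; q_3 = 1.01 × 0.55 × 3.05 = 1.694 m³/s
w_4 = (10.2 − 5.3)/2 = 2.45 m; q_4 = 1.06 × 0.82 × 2.45 = 2.130 m³/s
w_5 = (13.7 − 7.1)/2 = 3.3 m; q_5 = 0.80 × 0.52 × 3.3 = 1.373 m³/s
w_6 = (15.0 − 10.2)/2 = 2.4 m; q_6 = 0.87 × 0.26 × 2.4 = 0.5429 m³/s
Stations 1, 7 contribute zero (depth or velocity is 0).
Q = Σ qᵢ = 6.597 m³/s

6.60 m³/s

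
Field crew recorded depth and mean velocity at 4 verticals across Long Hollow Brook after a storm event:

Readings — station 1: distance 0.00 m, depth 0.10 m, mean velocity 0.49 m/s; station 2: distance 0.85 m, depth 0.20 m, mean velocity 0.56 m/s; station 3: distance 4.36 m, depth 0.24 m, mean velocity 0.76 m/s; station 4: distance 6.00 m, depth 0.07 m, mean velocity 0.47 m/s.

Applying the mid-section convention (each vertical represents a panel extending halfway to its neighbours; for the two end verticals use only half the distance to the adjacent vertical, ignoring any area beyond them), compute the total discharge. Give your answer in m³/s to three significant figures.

0.762 m³/s

w_1 = (0.85 − 0.00)/2 = 0.425 m; q_1 = 0.49 × 0.10 × 0.425 = 0.02083 m³/s
w_2 = (4.36 − 0.00)/2 = 2.18 m; q_2 = 0.56 × 0.20 × 2.18 = 0.2442 m³/s
w_3 = (6.00 − 0.85)/2 = 2.575 m; q_3 = 0.76 × 0.24 × 2.575 = 0.4697 m³/s
w_4 = (6.00 − 4.36)/2 = 0.82 m; q_4 = 0.47 × 0.07 × 0.82 = 0.02698 m³/s
Q = Σ qᵢ = 0.7616 m³/s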